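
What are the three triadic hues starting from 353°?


Triadic: equally spaced at 120° intervals
H1 = 353°
H2 = (353 + 120) mod 360 = 113°
H3 = (353 + 240) mod 360 = 233°
Triadic = 353°, 113°, 233°


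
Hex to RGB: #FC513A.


FC → 252 (R)
51 → 81 (G)
3A → 58 (B)
= RGB(252, 81, 58)


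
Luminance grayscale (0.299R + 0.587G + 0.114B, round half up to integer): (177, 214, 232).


Gray = 0.299×R + 0.587×G + 0.114×B
Gray = 0.299×177 + 0.587×214 + 0.114×232
Gray = 52.923 + 125.618 + 26.448
Gray = 204.989 → round half up → 205
Gray = 205


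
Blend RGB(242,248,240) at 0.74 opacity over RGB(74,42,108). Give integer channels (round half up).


C = α×F + (1-α)×B, with 1-α = 0.26
R: 0.74×242 + 0.26×74 = 179.08 + 19.24 = 198.32 → 198
G: 0.74×248 + 0.26×42 = 183.52 + 10.92 = 194.44 → 194
B: 0.74×240 + 0.26×108 = 177.60 + 28.08 = 205.68 → 206
= RGB(198, 194, 206)


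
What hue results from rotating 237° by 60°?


New hue = (H + rotation) mod 360
New hue = (237 + 60) mod 360
= 297 mod 360
= 297°


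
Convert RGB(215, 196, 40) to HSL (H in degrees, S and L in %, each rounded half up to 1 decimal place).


Normalize: R'=215/255≈0.8431, G'=196/255≈0.7686, B'=40/255≈0.1569
Max=215/255, Min=40/255, Δ=Max-Min=175/255
L = (Max+Min)/2 = (215+40)/510 = 255/510 = 0.5 → L = 50.0%
L ≤ 0.5 → S = Δ/(Max+Min) = 175/(215+40) = 175/255 = 0.68627… → S = 68.6%
(the 1/255 factors cancel in S and H, so raw channel differences can be used)
Max is R' → H = 60 × (((G-B)/Δ) mod 6) = 60 × (((196-40)/175) mod 6)
  156/175 = 0.8914…
  H = 60 × 0.8914… = 53.485…° → H = 53.5°
= HSL(53.5°, 68.6%, 50.0%)


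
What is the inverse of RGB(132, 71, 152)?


Invert: (255-R, 255-G, 255-B)
R: 255-132 = 123
G: 255-71 = 184
B: 255-152 = 103
= RGB(123, 184, 103)


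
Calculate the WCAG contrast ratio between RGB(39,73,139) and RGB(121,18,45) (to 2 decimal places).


Linearize each sRGB channel c=v/255: c/12.92 if c ≤ 0.04045 else ((c+0.055)/1.055)^2.4
L = 0.2126×R_lin + 0.7152×G_lin + 0.0722×B_lin
Color 1 (39,73,139):
  R=39: 39/255≈0.1529 > 0.04045 → ((0.1529+0.055)/1.055)^2.4 ≈ 0.02029
  G=73: 73/255≈0.2863 > 0.04045 → ((0.2863+0.055)/1.055)^2.4 ≈ 0.06663
  B=139: 139/255≈0.5451 > 0.04045 → ((0.5451+0.055)/1.055)^2.4 ≈ 0.25818
  L1 = 0.2126×0.02029 + 0.7152×0.06663 + 0.0722×0.25818 ≈ 0.07061
Color 2 (121,18,45):
  R=121: 121/255≈0.4745 > 0.04045 → ((0.4745+0.055)/1.055)^2.4 ≈ 0.19120
  G=18: 18/255≈0.0706 > 0.04045 → ((0.0706+0.055)/1.055)^2.4 ≈ 0.00605
  B=45: 45/255≈0.1765 > 0.04045 → ((0.1765+0.055)/1.055)^2.4 ≈ 0.02624
  L2 = 0.2126×0.19120 + 0.7152×0.00605 + 0.0722×0.02624 ≈ 0.04687
Lighter = 0.07061, Darker = 0.04687
Ratio = (L_lighter + 0.05) / (L_darker + 0.05)
Ratio = (0.07061 + 0.05) / (0.04687 + 0.05) = 0.12061 / 0.09687 ≈ 1.2450
Ratio ≈ 1.25:1


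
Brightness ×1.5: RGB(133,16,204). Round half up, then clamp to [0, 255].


Multiply each channel by 1.5, round half up, clamp to [0, 255]
R: 133×1.5 = 199.5 → round → 200
G: 16×1.5 = 24
B: 204×1.5 = 306 → clamp → 255
= RGB(200, 24, 255)


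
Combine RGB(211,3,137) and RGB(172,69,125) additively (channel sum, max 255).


Additive: each channel = min(255, C₁+C₂)
R: 211+172 = 383 → 255
G: 3+69 = 72 → 72
B: 137+125 = 262 → 255
= RGB(255, 72, 255)


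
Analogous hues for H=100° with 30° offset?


Base hue: 100°
Left analog: (100 - 30) mod 360 = 70°
Right analog: (100 + 30) mod 360 = 130°
Analogous hues = 70° and 130°


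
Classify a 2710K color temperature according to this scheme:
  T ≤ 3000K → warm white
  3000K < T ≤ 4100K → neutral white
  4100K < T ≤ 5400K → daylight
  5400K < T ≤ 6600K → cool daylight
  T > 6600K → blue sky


Temperature: 2710K
2710K ≤ 3000K → warm white
Classification: warm white


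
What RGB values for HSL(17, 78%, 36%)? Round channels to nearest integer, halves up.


H=17°, S=0.78, L=0.36
C = (1-|2L-1|)×S = (1-|-0.28|)×0.78 = 0.5616
H' = H/60 = 17/60 ≈ 0.2833; X = C×(1-|H' mod 2 - 1|) = 0.15912
m = L - C/2 = 0.36 - 0.2808 = 0.0792
Sector ⌊H'⌋ = 0 → (R',G',B') = (0.5616, 0.15912, 0.0)
RGB = ((R'+m)×255, (G'+m)×255, (B'+m)×255) = (163.404, 60.7716, 20.196)
Round half up → RGB(163, 61, 20)


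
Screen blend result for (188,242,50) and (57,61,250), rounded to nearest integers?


Screen: C = 255 - (255-A)×(255-B)/255, rounded to nearest integer
R: 255 - (255-188)×(255-57)/255 = 255 - 13266/255 ≈ 255 - 52.024 = 202.976 → 203
G: 255 - (255-242)×(255-61)/255 = 255 - 2522/255 ≈ 255 - 9.890 = 245.110 → 245
B: 255 - (255-50)×(255-250)/255 = 255 - 1025/255 ≈ 255 - 4.020 = 250.980 → 251
= RGB(203, 245, 251)


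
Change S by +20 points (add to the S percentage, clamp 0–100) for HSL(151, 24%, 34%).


Original S = 24%
Adjustment = +20 percentage points
New S = 24 + (20) = 44
Clamp to [0, 100] → 44
= HSL(151°, 44%, 34%)


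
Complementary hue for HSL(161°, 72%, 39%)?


Complement = opposite side of color wheel = hue + 180°
H' = (161 + 180) mod 360 = 341°
S and L unchanged.
= HSL(341°, 72%, 39%)


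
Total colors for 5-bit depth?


Colors = 2^bits = 2^5
= 32 colors


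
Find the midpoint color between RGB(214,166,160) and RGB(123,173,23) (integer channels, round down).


Midpoint: each channel = ⌊(C₁+C₂)/2⌋
R: ⌊(214+123)/2⌋ = 168
G: ⌊(166+173)/2⌋ = 169
B: ⌊(160+23)/2⌋ = 91
= RGB(168, 169, 91)


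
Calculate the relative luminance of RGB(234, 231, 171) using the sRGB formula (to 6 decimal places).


Linearize each channel (sRGB transfer function): c = v/255; c_lin = c/12.92 if c ≤ 0.04045, else ((c+0.055)/1.055)^2.4
  R: 234/255 ≈ 0.917647 > 0.04045 → ((0.917647+0.055)/1.055)^2.4 ≈ 0.822786
  G: 231/255 ≈ 0.905882 > 0.04045 → ((0.905882+0.055)/1.055)^2.4 ≈ 0.799103
  B: 171/255 ≈ 0.670588 > 0.04045 → ((0.670588+0.055)/1.055)^2.4 ≈ 0.407240
R_lin = 0.822786, G_lin = 0.799103, B_lin = 0.407240
L = 0.2126×R + 0.7152×G + 0.0722×B
L = 0.2126×0.822786 + 0.7152×0.799103 + 0.0722×0.407240
L ≈ 0.775845


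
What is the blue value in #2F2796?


Color: #2F2796
R = 2F = 47
G = 27 = 39
B = 96 = 150
Blue = 150


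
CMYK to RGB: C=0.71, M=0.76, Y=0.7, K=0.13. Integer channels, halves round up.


R = 255 × (1-C) × (1-K) = 255 × 0.29 × 0.87 = 64.3365 → 64
G = 255 × (1-M) × (1-K) = 255 × 0.24 × 0.87 = 53.244 → 53
B = 255 × (1-Y) × (1-K) = 255 × 0.30 × 0.87 = 66.555 → 67
= RGB(64, 53, 67)


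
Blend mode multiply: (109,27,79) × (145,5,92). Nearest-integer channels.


Multiply: C = A×B/255, rounded to nearest integer
R: 109×145/255 = 15805/255 ≈ 61.980 → 62
G: 27×5/255 = 135/255 ≈ 0.529 → 1
B: 79×92/255 = 7268/255 ≈ 28.502 → 29
= RGB(62, 1, 29)


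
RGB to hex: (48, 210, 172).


R = 48 → 30 (hex)
G = 210 → D2 (hex)
B = 172 → AC (hex)
Hex = #30D2AC


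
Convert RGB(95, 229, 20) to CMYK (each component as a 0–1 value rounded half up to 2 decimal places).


R'=95/255≈0.3725, G'=229/255≈0.8980, B'=20/255≈0.0784
K = 1 - max(R',G',B') = 1 - 229/255 = 26/255 = 0.10196… → 0.10
(1-R'-K)/(1-K) simplifies to (max-R)/max with max = 229:
C = (229-95)/229 = 134/229 = 0.58515… → 0.59
M = (229-229)/229 = 0/229 = 0 → 0.00
Y = (229-20)/229 = 209/229 = 0.91266… → 0.91
= CMYK(0.59, 0.00, 0.91, 0.10)


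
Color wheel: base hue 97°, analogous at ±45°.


Base hue: 97°
Left analog: (97 - 45) mod 360 = 52°
Right analog: (97 + 45) mod 360 = 142°
Analogous hues = 52° and 142°


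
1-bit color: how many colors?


Colors = 2^bits = 2^1
= 2 colors


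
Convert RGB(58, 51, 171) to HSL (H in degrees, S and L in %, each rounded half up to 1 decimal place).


Normalize: R'=58/255≈0.2275, G'=51/255≈0.2000, B'=171/255≈0.6706
Max=171/255, Min=51/255, Δ=Max-Min=120/255
L = (Max+Min)/2 = (171+51)/510 = 222/510 = 0.43529… → L = 43.5%
L ≤ 0.5 → S = Δ/(Max+Min) = 120/(171+51) = 120/222 = 0.54054… → S = 54.1%
(the 1/255 factors cancel in S and H, so raw channel differences can be used)
Max is B' → H = 60 × ((R-G)/Δ + 4) = 60 × ((58-51)/120 + 4)
  7/120 + 4 = 0.0583… + 4 = 4.0583…
  H = 60 × 4.0583… = 243.5° → H = 243.5°
= HSL(243.5°, 54.1%, 43.5%)


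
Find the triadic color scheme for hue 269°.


Triadic: equally spaced at 120° intervals
H1 = 269°
H2 = (269 + 120) mod 360 = 29°
H3 = (269 + 240) mod 360 = 149°
Triadic = 269°, 29°, 149°


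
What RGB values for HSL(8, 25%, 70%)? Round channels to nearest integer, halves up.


H=8°, S=0.25, L=0.70
C = (1-|2L-1|)×S = (1-|0.40|)×0.25 = 0.15
H' = H/60 = 8/60 ≈ 0.1333; X = C×(1-|H' mod 2 - 1|) = 0.02
m = L - C/2 = 0.70 - 0.075 = 0.625
Sector ⌊H'⌋ = 0 → (R',G',B') = (0.15, 0.02, 0.0)
RGB = ((R'+m)×255, (G'+m)×255, (B'+m)×255) = (197.625, 164.475, 159.375)
Round half up → RGB(198, 164, 159)


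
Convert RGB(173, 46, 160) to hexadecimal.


R = 173 → AD (hex)
G = 46 → 2E (hex)
B = 160 → A0 (hex)
Hex = #AD2EA0


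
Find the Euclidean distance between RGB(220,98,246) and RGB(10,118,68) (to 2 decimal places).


d = √[(R₁-R₂)² + (G₁-G₂)² + (B₁-B₂)²]
d = √[(220-10)² + (98-118)² + (246-68)²]
d = √[44100 + 400 + 31684]
d = √76184
d ≈ 276.01


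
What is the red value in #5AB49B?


Color: #5AB49B
R = 5A = 90
G = B4 = 180
B = 9B = 155
Red = 90


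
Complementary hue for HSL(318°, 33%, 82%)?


Complement = opposite side of color wheel = hue + 180°
H' = (318 + 180) mod 360 = 138°
S and L unchanged.
= HSL(138°, 33%, 82%)


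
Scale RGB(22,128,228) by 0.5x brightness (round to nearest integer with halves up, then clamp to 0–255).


Multiply each channel by 0.5, round half up, clamp to [0, 255]
R: 22×0.5 = 11
G: 128×0.5 = 64
B: 228×0.5 = 114
= RGB(11, 64, 114)


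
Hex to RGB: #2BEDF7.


2B → 43 (R)
ED → 237 (G)
F7 → 247 (B)
= RGB(43, 237, 247)


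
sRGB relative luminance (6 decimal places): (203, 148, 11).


Linearize each channel (sRGB transfer function): c = v/255; c_lin = c/12.92 if c ≤ 0.04045, else ((c+0.055)/1.055)^2.4
  R: 203/255 ≈ 0.796078 > 0.04045 → ((0.796078+0.055)/1.055)^2.4 ≈ 0.597202
  G: 148/255 ≈ 0.580392 > 0.04045 → ((0.580392+0.055)/1.055)^2.4 ≈ 0.296138
  B: 11/255 ≈ 0.043137 > 0.04045 → ((0.043137+0.055)/1.055)^2.4 ≈ 0.003347
R_lin = 0.597202, G_lin = 0.296138, B_lin = 0.003347
L = 0.2126×R + 0.7152×G + 0.0722×B
L = 0.2126×0.597202 + 0.7152×0.296138 + 0.0722×0.003347
L ≈ 0.339005


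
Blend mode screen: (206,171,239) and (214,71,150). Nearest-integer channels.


Screen: C = 255 - (255-A)×(255-B)/255, rounded to nearest integer
R: 255 - (255-206)×(255-214)/255 = 255 - 2009/255 ≈ 255 - 7.878 = 247.122 → 247
G: 255 - (255-171)×(255-71)/255 = 255 - 15456/255 ≈ 255 - 60.612 = 194.388 → 194
B: 255 - (255-239)×(255-150)/255 = 255 - 1680/255 ≈ 255 - 6.588 = 248.412 → 248
= RGB(247, 194, 248)


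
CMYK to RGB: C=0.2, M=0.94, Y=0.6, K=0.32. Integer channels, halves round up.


R = 255 × (1-C) × (1-K) = 255 × 0.80 × 0.68 = 138.72 → 139
G = 255 × (1-M) × (1-K) = 255 × 0.06 × 0.68 = 10.404 → 10
B = 255 × (1-Y) × (1-K) = 255 × 0.40 × 0.68 = 69.36 → 69
= RGB(139, 10, 69)


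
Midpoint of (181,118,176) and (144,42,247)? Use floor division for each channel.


Midpoint: each channel = ⌊(C₁+C₂)/2⌋
R: ⌊(181+144)/2⌋ = 162
G: ⌊(118+42)/2⌋ = 80
B: ⌊(176+247)/2⌋ = 211
= RGB(162, 80, 211)


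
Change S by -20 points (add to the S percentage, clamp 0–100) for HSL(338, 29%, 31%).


Original S = 29%
Adjustment = -20 percentage points
New S = 29 + (-20) = 9
Clamp to [0, 100] → 9
= HSL(338°, 9%, 31%)


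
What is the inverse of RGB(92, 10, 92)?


Invert: (255-R, 255-G, 255-B)
R: 255-92 = 163
G: 255-10 = 245
B: 255-92 = 163
= RGB(163, 245, 163)


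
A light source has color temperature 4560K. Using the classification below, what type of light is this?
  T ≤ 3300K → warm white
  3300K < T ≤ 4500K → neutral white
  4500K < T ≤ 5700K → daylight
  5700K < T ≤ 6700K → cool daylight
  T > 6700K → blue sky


Temperature: 4560K
4500K < 4560K ≤ 5700K → daylight
Classification: daylight


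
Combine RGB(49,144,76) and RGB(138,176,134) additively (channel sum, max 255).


Additive: each channel = min(255, C₁+C₂)
R: 49+138 = 187 → 187
G: 144+176 = 320 → 255
B: 76+134 = 210 → 210
= RGB(187, 255, 210)


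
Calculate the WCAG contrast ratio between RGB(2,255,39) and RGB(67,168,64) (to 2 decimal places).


Linearize each sRGB channel c=v/255: c/12.92 if c ≤ 0.04045 else ((c+0.055)/1.055)^2.4
L = 0.2126×R_lin + 0.7152×G_lin + 0.0722×B_lin
Color 1 (2,255,39):
  R=2: 2/255≈0.0078 ≤ 0.04045 → 0.0078/12.92 ≈ 0.00061
  G=255: 255/255≈1.0000 > 0.04045 → ((1.0000+0.055)/1.055)^2.4 ≈ 1.00000
  B=39: 39/255≈0.1529 > 0.04045 → ((0.1529+0.055)/1.055)^2.4 ≈ 0.02029
  L1 = 0.2126×0.00061 + 0.7152×1.00000 + 0.0722×0.02029 ≈ 0.71679
Color 2 (67,168,64):
  R=67: 67/255≈0.2627 > 0.04045 → ((0.2627+0.055)/1.055)^2.4 ≈ 0.05613
  G=168: 168/255≈0.6588 > 0.04045 → ((0.6588+0.055)/1.055)^2.4 ≈ 0.39157
  B=64: 64/255≈0.2510 > 0.04045 → ((0.2510+0.055)/1.055)^2.4 ≈ 0.05127
  L2 = 0.2126×0.05613 + 0.7152×0.39157 + 0.0722×0.05127 ≈ 0.29569
Lighter = 0.71679, Darker = 0.29569
Ratio = (L_lighter + 0.05) / (L_darker + 0.05)
Ratio = (0.71679 + 0.05) / (0.29569 + 0.05) = 0.76679 / 0.34569 ≈ 2.2182
Ratio ≈ 2.22:1


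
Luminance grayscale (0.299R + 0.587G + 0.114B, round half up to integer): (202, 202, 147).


Gray = 0.299×R + 0.587×G + 0.114×B
Gray = 0.299×202 + 0.587×202 + 0.114×147
Gray = 60.398 + 118.574 + 16.758
Gray = 195.730 → round half up → 196
Gray = 196


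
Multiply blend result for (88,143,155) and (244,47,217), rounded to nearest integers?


Multiply: C = A×B/255, rounded to nearest integer
R: 88×244/255 = 21472/255 ≈ 84.204 → 84
G: 143×47/255 = 6721/255 ≈ 26.357 → 26
B: 155×217/255 = 33635/255 ≈ 131.902 → 132
= RGB(84, 26, 132)


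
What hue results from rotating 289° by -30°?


New hue = (H + rotation) mod 360
New hue = (289 -30) mod 360
= 259 mod 360
= 259°


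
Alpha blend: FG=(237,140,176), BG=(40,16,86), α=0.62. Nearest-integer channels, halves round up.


C = α×F + (1-α)×B, with 1-α = 0.38
R: 0.62×237 + 0.38×40 = 146.94 + 15.20 = 162.14 → 162
G: 0.62×140 + 0.38×16 = 86.80 + 6.08 = 92.88 → 93
B: 0.62×176 + 0.38×86 = 109.12 + 32.68 = 141.80 → 142
= RGB(162, 93, 142)


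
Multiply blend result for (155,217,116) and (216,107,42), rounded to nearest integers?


Multiply: C = A×B/255, rounded to nearest integer
R: 155×216/255 = 33480/255 ≈ 131.294 → 131
G: 217×107/255 = 23219/255 ≈ 91.055 → 91
B: 116×42/255 = 4872/255 ≈ 19.106 → 19
= RGB(131, 91, 19)


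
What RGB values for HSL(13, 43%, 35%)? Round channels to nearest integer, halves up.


H=13°, S=0.43, L=0.35
C = (1-|2L-1|)×S = (1-|-0.30|)×0.43 = 0.301
H' = H/60 = 13/60 ≈ 0.2167; X = C×(1-|H' mod 2 - 1|) ≈ 0.0652
m = L - C/2 = 0.35 - 0.1505 = 0.1995
Sector ⌊H'⌋ = 0 → (R',G',B') = (0.301, ≈0.0652, 0.0)
RGB = ((R'+m)×255, (G'+m)×255, (B'+m)×255) = (127.6275, 67.50275, 50.8725)
Round half up → RGB(128, 68, 51)


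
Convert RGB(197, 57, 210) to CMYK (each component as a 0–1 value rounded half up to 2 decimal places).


R'=197/255≈0.7725, G'=57/255≈0.2235, B'=210/255≈0.8235
K = 1 - max(R',G',B') = 1 - 210/255 = 45/255 = 0.17647… → 0.18
(1-R'-K)/(1-K) simplifies to (max-R)/max with max = 210:
C = (210-197)/210 = 13/210 = 0.06190… → 0.06
M = (210-57)/210 = 153/210 = 0.72857… → 0.73
Y = (210-210)/210 = 0/210 = 0 → 0.00
= CMYK(0.06, 0.73, 0.00, 0.18)


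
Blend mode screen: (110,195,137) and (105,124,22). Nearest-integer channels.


Screen: C = 255 - (255-A)×(255-B)/255, rounded to nearest integer
R: 255 - (255-110)×(255-105)/255 = 255 - 21750/255 ≈ 255 - 85.294 = 169.706 → 170
G: 255 - (255-195)×(255-124)/255 = 255 - 7860/255 ≈ 255 - 30.824 = 224.176 → 224
B: 255 - (255-137)×(255-22)/255 = 255 - 27494/255 ≈ 255 - 107.820 = 147.180 → 147
= RGB(170, 224, 147)


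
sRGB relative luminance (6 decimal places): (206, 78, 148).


Linearize each channel (sRGB transfer function): c = v/255; c_lin = c/12.92 if c ≤ 0.04045, else ((c+0.055)/1.055)^2.4
  R: 206/255 ≈ 0.807843 > 0.04045 → ((0.807843+0.055)/1.055)^2.4 ≈ 0.617207
  G: 78/255 ≈ 0.305882 > 0.04045 → ((0.305882+0.055)/1.055)^2.4 ≈ 0.076185
  B: 148/255 ≈ 0.580392 > 0.04045 → ((0.580392+0.055)/1.055)^2.4 ≈ 0.296138
R_lin = 0.617207, G_lin = 0.076185, B_lin = 0.296138
L = 0.2126×R + 0.7152×G + 0.0722×B
L = 0.2126×0.617207 + 0.7152×0.076185 + 0.0722×0.296138
L ≈ 0.207087


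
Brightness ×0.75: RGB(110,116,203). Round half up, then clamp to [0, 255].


Multiply each channel by 0.75, round half up, clamp to [0, 255]
R: 110×0.75 = 82.5 → round → 83
G: 116×0.75 = 87
B: 203×0.75 = 152.25 → round → 152
= RGB(83, 87, 152)


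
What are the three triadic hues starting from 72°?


Triadic: equally spaced at 120° intervals
H1 = 72°
H2 = (72 + 120) mod 360 = 192°
H3 = (72 + 240) mod 360 = 312°
Triadic = 72°, 192°, 312°


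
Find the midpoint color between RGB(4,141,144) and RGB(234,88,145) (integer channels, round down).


Midpoint: each channel = ⌊(C₁+C₂)/2⌋
R: ⌊(4+234)/2⌋ = 119
G: ⌊(141+88)/2⌋ = 114
B: ⌊(144+145)/2⌋ = 144
= RGB(119, 114, 144)


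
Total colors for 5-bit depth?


Colors = 2^bits = 2^5
= 32 colors


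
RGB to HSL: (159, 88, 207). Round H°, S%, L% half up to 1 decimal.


Normalize: R'=159/255≈0.6235, G'=88/255≈0.3451, B'=207/255≈0.8118
Max=207/255, Min=88/255, Δ=Max-Min=119/255
L = (Max+Min)/2 = (207+88)/510 = 295/510 = 0.57843… → L = 57.8%
L > 0.5 → S = Δ/(2-Max-Min) = 119/(510-207-88) = 119/215 = 0.55348… → S = 55.3%
(the 1/255 factors cancel in S and H, so raw channel differences can be used)
Max is B' → H = 60 × ((R-G)/Δ + 4) = 60 × ((159-88)/119 + 4)
  71/119 + 4 = 0.5966… + 4 = 4.5966…
  H = 60 × 4.5966… = 275.798…° → H = 275.8°
= HSL(275.8°, 55.3%, 57.8%)


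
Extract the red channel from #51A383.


Color: #51A383
R = 51 = 81
G = A3 = 163
B = 83 = 131
Red = 81


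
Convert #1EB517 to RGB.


1E → 30 (R)
B5 → 181 (G)
17 → 23 (B)
= RGB(30, 181, 23)


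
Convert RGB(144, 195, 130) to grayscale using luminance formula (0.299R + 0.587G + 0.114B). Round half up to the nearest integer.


Gray = 0.299×R + 0.587×G + 0.114×B
Gray = 0.299×144 + 0.587×195 + 0.114×130
Gray = 43.056 + 114.465 + 14.820
Gray = 172.341 → round half up → 172
Gray = 172


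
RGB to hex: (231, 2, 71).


R = 231 → E7 (hex)
G = 2 → 02 (hex)
B = 71 → 47 (hex)
Hex = #E70247


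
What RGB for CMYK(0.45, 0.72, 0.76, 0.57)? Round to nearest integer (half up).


R = 255 × (1-C) × (1-K) = 255 × 0.55 × 0.43 = 60.3075 → 60
G = 255 × (1-M) × (1-K) = 255 × 0.28 × 0.43 = 30.702 → 31
B = 255 × (1-Y) × (1-K) = 255 × 0.24 × 0.43 = 26.316 → 26
= RGB(60, 31, 26)


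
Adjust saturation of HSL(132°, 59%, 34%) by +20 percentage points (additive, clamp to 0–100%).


Original S = 59%
Adjustment = +20 percentage points
New S = 59 + (20) = 79
Clamp to [0, 100] → 79
= HSL(132°, 79%, 34%)


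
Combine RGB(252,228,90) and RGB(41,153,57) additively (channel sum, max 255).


Additive: each channel = min(255, C₁+C₂)
R: 252+41 = 293 → 255
G: 228+153 = 381 → 255
B: 90+57 = 147 → 147
= RGB(255, 255, 147)


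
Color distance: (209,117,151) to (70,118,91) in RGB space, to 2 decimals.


d = √[(R₁-R₂)² + (G₁-G₂)² + (B₁-B₂)²]
d = √[(209-70)² + (117-118)² + (151-91)²]
d = √[19321 + 1 + 3600]
d = √22922
d ≈ 151.40


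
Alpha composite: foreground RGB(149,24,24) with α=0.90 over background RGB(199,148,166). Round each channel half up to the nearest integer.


C = α×F + (1-α)×B, with 1-α = 0.10
R: 0.90×149 + 0.10×199 = 134.10 + 19.90 = 154.00 → 154
G: 0.90×24 + 0.10×148 = 21.60 + 14.80 = 36.40 → 36
B: 0.90×24 + 0.10×166 = 21.60 + 16.60 = 38.20 → 38
= RGB(154, 36, 38)


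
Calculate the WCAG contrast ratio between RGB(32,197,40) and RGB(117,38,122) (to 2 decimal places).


Linearize each sRGB channel c=v/255: c/12.92 if c ≤ 0.04045 else ((c+0.055)/1.055)^2.4
L = 0.2126×R_lin + 0.7152×G_lin + 0.0722×B_lin
Color 1 (32,197,40):
  R=32: 32/255≈0.1255 > 0.04045 → ((0.1255+0.055)/1.055)^2.4 ≈ 0.01444
  G=197: 197/255≈0.7725 > 0.04045 → ((0.7725+0.055)/1.055)^2.4 ≈ 0.55834
  B=40: 40/255≈0.1569 > 0.04045 → ((0.1569+0.055)/1.055)^2.4 ≈ 0.02122
  L1 = 0.2126×0.01444 + 0.7152×0.55834 + 0.0722×0.02122 ≈ 0.40393
Color 2 (117,38,122):
  R=117: 117/255≈0.4588 > 0.04045 → ((0.4588+0.055)/1.055)^2.4 ≈ 0.17789
  G=38: 38/255≈0.1490 > 0.04045 → ((0.1490+0.055)/1.055)^2.4 ≈ 0.01938
  B=122: 122/255≈0.4784 > 0.04045 → ((0.4784+0.055)/1.055)^2.4 ≈ 0.19462
  L2 = 0.2126×0.17789 + 0.7152×0.01938 + 0.0722×0.19462 ≈ 0.06573
Lighter = 0.40393, Darker = 0.06573
Ratio = (L_lighter + 0.05) / (L_darker + 0.05)
Ratio = (0.40393 + 0.05) / (0.06573 + 0.05) = 0.45393 / 0.11573 ≈ 3.9222
Ratio ≈ 3.92:1


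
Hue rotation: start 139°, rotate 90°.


New hue = (H + rotation) mod 360
New hue = (139 + 90) mod 360
= 229 mod 360
= 229°


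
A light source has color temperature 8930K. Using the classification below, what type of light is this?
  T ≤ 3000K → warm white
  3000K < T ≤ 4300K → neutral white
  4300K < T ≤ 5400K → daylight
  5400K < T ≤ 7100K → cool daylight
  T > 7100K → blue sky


Temperature: 8930K
8930K > 7100K → blue sky
Classification: blue sky


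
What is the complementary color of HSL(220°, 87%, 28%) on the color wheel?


Complement = opposite side of color wheel = hue + 180°
H' = (220 + 180) mod 360 = 40°
S and L unchanged.
= HSL(40°, 87%, 28%)


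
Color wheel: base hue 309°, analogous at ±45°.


Base hue: 309°
Left analog: (309 - 45) mod 360 = 264°
Right analog: (309 + 45) mod 360 = 354°
Analogous hues = 264° and 354°


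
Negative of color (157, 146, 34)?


Invert: (255-R, 255-G, 255-B)
R: 255-157 = 98
G: 255-146 = 109
B: 255-34 = 221
= RGB(98, 109, 221)


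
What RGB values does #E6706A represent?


E6 → 230 (R)
70 → 112 (G)
6A → 106 (B)
= RGB(230, 112, 106)


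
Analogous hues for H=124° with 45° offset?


Base hue: 124°
Left analog: (124 - 45) mod 360 = 79°
Right analog: (124 + 45) mod 360 = 169°
Analogous hues = 79° and 169°


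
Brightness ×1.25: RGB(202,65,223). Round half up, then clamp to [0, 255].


Multiply each channel by 1.25, round half up, clamp to [0, 255]
R: 202×1.25 = 252.5 → round → 253
G: 65×1.25 = 81.25 → round → 81
B: 223×1.25 = 278.75 → round → 279 → clamp → 255
= RGB(253, 81, 255)


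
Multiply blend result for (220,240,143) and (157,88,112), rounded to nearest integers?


Multiply: C = A×B/255, rounded to nearest integer
R: 220×157/255 = 34540/255 ≈ 135.451 → 135
G: 240×88/255 = 21120/255 ≈ 82.824 → 83
B: 143×112/255 = 16016/255 ≈ 62.808 → 63
= RGB(135, 83, 63)


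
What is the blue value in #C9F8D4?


Color: #C9F8D4
R = C9 = 201
G = F8 = 248
B = D4 = 212
Blue = 212


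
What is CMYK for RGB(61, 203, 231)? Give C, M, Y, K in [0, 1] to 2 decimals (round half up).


R'=61/255≈0.2392, G'=203/255≈0.7961, B'=231/255≈0.9059
K = 1 - max(R',G',B') = 1 - 231/255 = 24/255 = 0.09411… → 0.09
(1-R'-K)/(1-K) simplifies to (max-R)/max with max = 231:
C = (231-61)/231 = 170/231 = 0.73593… → 0.74
M = (231-203)/231 = 28/231 = 0.12121… → 0.12
Y = (231-231)/231 = 0/231 = 0 → 0.00
= CMYK(0.74, 0.12, 0.00, 0.09)


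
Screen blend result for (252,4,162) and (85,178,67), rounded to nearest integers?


Screen: C = 255 - (255-A)×(255-B)/255, rounded to nearest integer
R: 255 - (255-252)×(255-85)/255 = 255 - 510/255 ≈ 255 - 2.000 = 253.000 → 253
G: 255 - (255-4)×(255-178)/255 = 255 - 19327/255 ≈ 255 - 75.792 = 179.208 → 179
B: 255 - (255-162)×(255-67)/255 = 255 - 17484/255 ≈ 255 - 68.565 = 186.435 → 186
= RGB(253, 179, 186)


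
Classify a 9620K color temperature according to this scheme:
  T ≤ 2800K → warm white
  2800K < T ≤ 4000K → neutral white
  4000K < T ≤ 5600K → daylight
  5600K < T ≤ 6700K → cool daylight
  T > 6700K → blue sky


Temperature: 9620K
9620K > 6700K → blue sky
Classification: blue sky


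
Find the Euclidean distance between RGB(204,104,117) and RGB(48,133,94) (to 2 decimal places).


d = √[(R₁-R₂)² + (G₁-G₂)² + (B₁-B₂)²]
d = √[(204-48)² + (104-133)² + (117-94)²]
d = √[24336 + 841 + 529]
d = √25706
d ≈ 160.33


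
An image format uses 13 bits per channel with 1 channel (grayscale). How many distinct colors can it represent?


Total bits = 13 bits/channel × 1 channels = 13 bits
Distinct colors = 2^13
= 8,192 colors


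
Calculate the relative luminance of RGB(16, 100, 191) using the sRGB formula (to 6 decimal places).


Linearize each channel (sRGB transfer function): c = v/255; c_lin = c/12.92 if c ≤ 0.04045, else ((c+0.055)/1.055)^2.4
  R: 16/255 ≈ 0.062745 > 0.04045 → ((0.062745+0.055)/1.055)^2.4 ≈ 0.005182
  G: 100/255 ≈ 0.392157 > 0.04045 → ((0.392157+0.055)/1.055)^2.4 ≈ 0.127438
  B: 191/255 ≈ 0.749020 > 0.04045 → ((0.749020+0.055)/1.055)^2.4 ≈ 0.520996
R_lin = 0.005182, G_lin = 0.127438, B_lin = 0.520996
L = 0.2126×R + 0.7152×G + 0.0722×B
L = 0.2126×0.005182 + 0.7152×0.127438 + 0.0722×0.520996
L ≈ 0.129861


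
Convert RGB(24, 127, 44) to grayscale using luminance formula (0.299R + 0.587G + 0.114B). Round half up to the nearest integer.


Gray = 0.299×R + 0.587×G + 0.114×B
Gray = 0.299×24 + 0.587×127 + 0.114×44
Gray = 7.176 + 74.549 + 5.016
Gray = 86.741 → round half up → 87
Gray = 87


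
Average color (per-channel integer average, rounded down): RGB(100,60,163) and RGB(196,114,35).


Midpoint: each channel = ⌊(C₁+C₂)/2⌋
R: ⌊(100+196)/2⌋ = 148
G: ⌊(60+114)/2⌋ = 87
B: ⌊(163+35)/2⌋ = 99
= RGB(148, 87, 99)


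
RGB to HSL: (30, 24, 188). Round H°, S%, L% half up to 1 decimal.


Normalize: R'=30/255≈0.1176, G'=24/255≈0.0941, B'=188/255≈0.7373
Max=188/255, Min=24/255, Δ=Max-Min=164/255
L = (Max+Min)/2 = (188+24)/510 = 212/510 = 0.41568… → L = 41.6%
L ≤ 0.5 → S = Δ/(Max+Min) = 164/(188+24) = 164/212 = 0.77358… → S = 77.4%
(the 1/255 factors cancel in S and H, so raw channel differences can be used)
Max is B' → H = 60 × ((R-G)/Δ + 4) = 60 × ((30-24)/164 + 4)
  6/164 + 4 = 0.0365… + 4 = 4.0365…
  H = 60 × 4.0365… = 242.195…° → H = 242.2°
= HSL(242.2°, 77.4%, 41.6%)


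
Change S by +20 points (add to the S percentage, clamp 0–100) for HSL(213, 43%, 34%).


Original S = 43%
Adjustment = +20 percentage points
New S = 43 + (20) = 63
Clamp to [0, 100] → 63
= HSL(213°, 63%, 34%)


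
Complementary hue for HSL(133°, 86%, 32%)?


Complement = opposite side of color wheel = hue + 180°
H' = (133 + 180) mod 360 = 313°
S and L unchanged.
= HSL(313°, 86%, 32%)


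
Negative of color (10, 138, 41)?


Invert: (255-R, 255-G, 255-B)
R: 255-10 = 245
G: 255-138 = 117
B: 255-41 = 214
= RGB(245, 117, 214)


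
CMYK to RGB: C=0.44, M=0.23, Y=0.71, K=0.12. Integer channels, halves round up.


R = 255 × (1-C) × (1-K) = 255 × 0.56 × 0.88 = 125.664 → 126
G = 255 × (1-M) × (1-K) = 255 × 0.77 × 0.88 = 172.788 → 173
B = 255 × (1-Y) × (1-K) = 255 × 0.29 × 0.88 = 65.076 → 65
= RGB(126, 173, 65)


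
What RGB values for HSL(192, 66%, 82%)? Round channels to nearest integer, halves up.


H=192°, S=0.66, L=0.82
C = (1-|2L-1|)×S = (1-|0.64|)×0.66 = 0.2376
H' = H/60 = 192/60 ≈ 3.2000; X = C×(1-|H' mod 2 - 1|) = 0.19008
m = L - C/2 = 0.82 - 0.1188 = 0.7012
Sector ⌊H'⌋ = 3 → (R',G',B') = (0.0, 0.19008, 0.2376)
RGB = ((R'+m)×255, (G'+m)×255, (B'+m)×255) = (178.806, 227.2764, 239.394)
Round half up → RGB(179, 227, 239)


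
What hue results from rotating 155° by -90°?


New hue = (H + rotation) mod 360
New hue = (155 -90) mod 360
= 65 mod 360
= 65°


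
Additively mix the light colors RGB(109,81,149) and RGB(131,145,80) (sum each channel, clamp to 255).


Additive: each channel = min(255, C₁+C₂)
R: 109+131 = 240 → 240
G: 81+145 = 226 → 226
B: 149+80 = 229 → 229
= RGB(240, 226, 229)


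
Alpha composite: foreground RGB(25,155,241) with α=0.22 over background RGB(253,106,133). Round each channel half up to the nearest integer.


C = α×F + (1-α)×B, with 1-α = 0.78
R: 0.22×25 + 0.78×253 = 5.50 + 197.34 = 202.84 → 203
G: 0.22×155 + 0.78×106 = 34.10 + 82.68 = 116.78 → 117
B: 0.22×241 + 0.78×133 = 53.02 + 103.74 = 156.76 → 157
= RGB(203, 117, 157)


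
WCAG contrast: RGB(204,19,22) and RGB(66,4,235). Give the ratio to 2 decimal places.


Linearize each sRGB channel c=v/255: c/12.92 if c ≤ 0.04045 else ((c+0.055)/1.055)^2.4
L = 0.2126×R_lin + 0.7152×G_lin + 0.0722×B_lin
Color 1 (204,19,22):
  R=204: 204/255≈0.8000 > 0.04045 → ((0.8000+0.055)/1.055)^2.4 ≈ 0.60383
  G=19: 19/255≈0.0745 > 0.04045 → ((0.0745+0.055)/1.055)^2.4 ≈ 0.00651
  B=22: 22/255≈0.0863 > 0.04045 → ((0.0863+0.055)/1.055)^2.4 ≈ 0.00802
  L1 = 0.2126×0.60383 + 0.7152×0.00651 + 0.0722×0.00802 ≈ 0.13361
Color 2 (66,4,235):
  R=66: 66/255≈0.2588 > 0.04045 → ((0.2588+0.055)/1.055)^2.4 ≈ 0.05448
  G=4: 4/255≈0.0157 ≤ 0.04045 → 0.0157/12.92 ≈ 0.00121
  B=235: 235/255≈0.9216 > 0.04045 → ((0.9216+0.055)/1.055)^2.4 ≈ 0.83077
  L2 = 0.2126×0.05448 + 0.7152×0.00121 + 0.0722×0.83077 ≈ 0.07243
Lighter = 0.13361, Darker = 0.07243
Ratio = (L_lighter + 0.05) / (L_darker + 0.05)
Ratio = (0.13361 + 0.05) / (0.07243 + 0.05) = 0.18361 / 0.12243 ≈ 1.4997
Ratio ≈ 1.50:1


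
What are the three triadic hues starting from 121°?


Triadic: equally spaced at 120° intervals
H1 = 121°
H2 = (121 + 120) mod 360 = 241°
H3 = (121 + 240) mod 360 = 1°
Triadic = 121°, 241°, 1°


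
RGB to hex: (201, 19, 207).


R = 201 → C9 (hex)
G = 19 → 13 (hex)
B = 207 → CF (hex)
Hex = #C913CF


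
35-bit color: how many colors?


Colors = 2^bits = 2^35
= 34,359,738,368 colors


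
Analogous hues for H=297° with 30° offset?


Base hue: 297°
Left analog: (297 - 30) mod 360 = 267°
Right analog: (297 + 30) mod 360 = 327°
Analogous hues = 267° and 327°


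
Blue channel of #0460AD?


Color: #0460AD
R = 04 = 4
G = 60 = 96
B = AD = 173
Blue = 173


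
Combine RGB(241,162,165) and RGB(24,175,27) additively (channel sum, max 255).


Additive: each channel = min(255, C₁+C₂)
R: 241+24 = 265 → 255
G: 162+175 = 337 → 255
B: 165+27 = 192 → 192
= RGB(255, 255, 192)


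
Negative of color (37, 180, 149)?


Invert: (255-R, 255-G, 255-B)
R: 255-37 = 218
G: 255-180 = 75
B: 255-149 = 106
= RGB(218, 75, 106)


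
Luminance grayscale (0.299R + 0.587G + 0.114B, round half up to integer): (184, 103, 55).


Gray = 0.299×R + 0.587×G + 0.114×B
Gray = 0.299×184 + 0.587×103 + 0.114×55
Gray = 55.016 + 60.461 + 6.270
Gray = 121.747 → round half up → 122
Gray = 122


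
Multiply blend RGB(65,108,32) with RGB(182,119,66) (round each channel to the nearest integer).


Multiply: C = A×B/255, rounded to nearest integer
R: 65×182/255 = 11830/255 ≈ 46.392 → 46
G: 108×119/255 = 12852/255 ≈ 50.400 → 50
B: 32×66/255 = 2112/255 ≈ 8.282 → 8
= RGB(46, 50, 8)


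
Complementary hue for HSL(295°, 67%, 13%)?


Complement = opposite side of color wheel = hue + 180°
H' = (295 + 180) mod 360 = 115°
S and L unchanged.
= HSL(115°, 67%, 13%)


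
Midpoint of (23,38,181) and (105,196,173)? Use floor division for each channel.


Midpoint: each channel = ⌊(C₁+C₂)/2⌋
R: ⌊(23+105)/2⌋ = 64
G: ⌊(38+196)/2⌋ = 117
B: ⌊(181+173)/2⌋ = 177
= RGB(64, 117, 177)


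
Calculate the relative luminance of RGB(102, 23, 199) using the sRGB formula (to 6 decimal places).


Linearize each channel (sRGB transfer function): c = v/255; c_lin = c/12.92 if c ≤ 0.04045, else ((c+0.055)/1.055)^2.4
  R: 102/255 ≈ 0.400000 > 0.04045 → ((0.400000+0.055)/1.055)^2.4 ≈ 0.132868
  G: 23/255 ≈ 0.090196 > 0.04045 → ((0.090196+0.055)/1.055)^2.4 ≈ 0.008568
  B: 199/255 ≈ 0.780392 > 0.04045 → ((0.780392+0.055)/1.055)^2.4 ≈ 0.571125
R_lin = 0.132868, G_lin = 0.008568, B_lin = 0.571125
L = 0.2126×R + 0.7152×G + 0.0722×B
L = 0.2126×0.132868 + 0.7152×0.008568 + 0.0722×0.571125
L ≈ 0.075611


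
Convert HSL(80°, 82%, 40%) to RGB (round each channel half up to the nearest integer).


H=80°, S=0.82, L=0.40
C = (1-|2L-1|)×S = (1-|-0.20|)×0.82 = 0.656
H' = H/60 = 80/60 ≈ 1.3333; X = C×(1-|H' mod 2 - 1|) ≈ 0.4373
m = L - C/2 = 0.40 - 0.328 = 0.072
Sector ⌊H'⌋ = 1 → (R',G',B') = (≈0.4373, 0.656, 0.0)
RGB = ((R'+m)×255, (G'+m)×255, (B'+m)×255) = (129.88, 185.64, 18.36)
Round half up → RGB(130, 186, 18)


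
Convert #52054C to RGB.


52 → 82 (R)
05 → 5 (G)
4C → 76 (B)
= RGB(82, 5, 76)


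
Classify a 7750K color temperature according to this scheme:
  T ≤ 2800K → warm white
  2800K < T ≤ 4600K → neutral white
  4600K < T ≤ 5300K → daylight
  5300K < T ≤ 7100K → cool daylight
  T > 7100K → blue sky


Temperature: 7750K
7750K > 7100K → blue sky
Classification: blue sky


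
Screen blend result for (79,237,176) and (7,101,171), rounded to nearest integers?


Screen: C = 255 - (255-A)×(255-B)/255, rounded to nearest integer
R: 255 - (255-79)×(255-7)/255 = 255 - 43648/255 ≈ 255 - 171.169 = 83.831 → 84
G: 255 - (255-237)×(255-101)/255 = 255 - 2772/255 ≈ 255 - 10.871 = 244.129 → 244
B: 255 - (255-176)×(255-171)/255 = 255 - 6636/255 ≈ 255 - 26.024 = 228.976 → 229
= RGB(84, 244, 229)


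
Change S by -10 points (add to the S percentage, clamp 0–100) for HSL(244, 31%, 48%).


Original S = 31%
Adjustment = -10 percentage points
New S = 31 + (-10) = 21
Clamp to [0, 100] → 21
= HSL(244°, 21%, 48%)


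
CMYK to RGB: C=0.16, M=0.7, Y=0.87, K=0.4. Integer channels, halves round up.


R = 255 × (1-C) × (1-K) = 255 × 0.84 × 0.60 = 128.52 → 129
G = 255 × (1-M) × (1-K) = 255 × 0.30 × 0.60 = 45.9 → 46
B = 255 × (1-Y) × (1-K) = 255 × 0.13 × 0.60 = 19.89 → 20
= RGB(129, 46, 20)


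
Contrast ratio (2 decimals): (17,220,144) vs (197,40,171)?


Linearize each sRGB channel c=v/255: c/12.92 if c ≤ 0.04045 else ((c+0.055)/1.055)^2.4
L = 0.2126×R_lin + 0.7152×G_lin + 0.0722×B_lin
Color 1 (17,220,144):
  R=17: 17/255≈0.0667 > 0.04045 → ((0.0667+0.055)/1.055)^2.4 ≈ 0.00561
  G=220: 220/255≈0.8627 > 0.04045 → ((0.8627+0.055)/1.055)^2.4 ≈ 0.71569
  B=144: 144/255≈0.5647 > 0.04045 → ((0.5647+0.055)/1.055)^2.4 ≈ 0.27889
  L1 = 0.2126×0.00561 + 0.7152×0.71569 + 0.0722×0.27889 ≈ 0.53319
Color 2 (197,40,171):
  R=197: 197/255≈0.7725 > 0.04045 → ((0.7725+0.055)/1.055)^2.4 ≈ 0.55834
  G=40: 40/255≈0.1569 > 0.04045 → ((0.1569+0.055)/1.055)^2.4 ≈ 0.02122
  B=171: 171/255≈0.6706 > 0.04045 → ((0.6706+0.055)/1.055)^2.4 ≈ 0.40724
  L2 = 0.2126×0.55834 + 0.7152×0.02122 + 0.0722×0.40724 ≈ 0.16328
Lighter = 0.53319, Darker = 0.16328
Ratio = (L_lighter + 0.05) / (L_darker + 0.05)
Ratio = (0.53319 + 0.05) / (0.16328 + 0.05) = 0.58319 / 0.21328 ≈ 2.7344
Ratio ≈ 2.73:1


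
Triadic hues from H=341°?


Triadic: equally spaced at 120° intervals
H1 = 341°
H2 = (341 + 120) mod 360 = 101°
H3 = (341 + 240) mod 360 = 221°
Triadic = 341°, 101°, 221°


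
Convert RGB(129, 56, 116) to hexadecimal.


R = 129 → 81 (hex)
G = 56 → 38 (hex)
B = 116 → 74 (hex)
Hex = #813874


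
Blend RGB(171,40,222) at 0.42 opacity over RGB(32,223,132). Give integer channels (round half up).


C = α×F + (1-α)×B, with 1-α = 0.58
R: 0.42×171 + 0.58×32 = 71.82 + 18.56 = 90.38 → 90
G: 0.42×40 + 0.58×223 = 16.80 + 129.34 = 146.14 → 146
B: 0.42×222 + 0.58×132 = 93.24 + 76.56 = 169.80 → 170
= RGB(90, 146, 170)


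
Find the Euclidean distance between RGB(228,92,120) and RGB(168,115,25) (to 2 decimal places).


d = √[(R₁-R₂)² + (G₁-G₂)² + (B₁-B₂)²]
d = √[(228-168)² + (92-115)² + (120-25)²]
d = √[3600 + 529 + 9025]
d = √13154
d ≈ 114.69


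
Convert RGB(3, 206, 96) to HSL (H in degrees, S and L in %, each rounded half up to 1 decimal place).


Normalize: R'=3/255≈0.0118, G'=206/255≈0.8078, B'=96/255≈0.3765
Max=206/255, Min=3/255, Δ=Max-Min=203/255
L = (Max+Min)/2 = (206+3)/510 = 209/510 = 0.40980… → L = 41.0%
L ≤ 0.5 → S = Δ/(Max+Min) = 203/(206+3) = 203/209 = 0.97129… → S = 97.1%
(the 1/255 factors cancel in S and H, so raw channel differences can be used)
Max is G' → H = 60 × ((B-R)/Δ + 2) = 60 × ((96-3)/203 + 2)
  93/203 + 2 = 0.4581… + 2 = 2.4581…
  H = 60 × 2.4581… = 147.487…° → H = 147.5°
= HSL(147.5°, 97.1%, 41.0%)


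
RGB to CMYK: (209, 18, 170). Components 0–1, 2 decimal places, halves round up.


R'=209/255≈0.8196, G'=18/255≈0.0706, B'=170/255≈0.6667
K = 1 - max(R',G',B') = 1 - 209/255 = 46/255 = 0.18039… → 0.18
(1-R'-K)/(1-K) simplifies to (max-R)/max with max = 209:
C = (209-209)/209 = 0/209 = 0 → 0.00
M = (209-18)/209 = 191/209 = 0.91387… → 0.91
Y = (209-170)/209 = 39/209 = 0.18660… → 0.19
= CMYK(0.00, 0.91, 0.19, 0.18)


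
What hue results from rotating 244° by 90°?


New hue = (H + rotation) mod 360
New hue = (244 + 90) mod 360
= 334 mod 360
= 334°


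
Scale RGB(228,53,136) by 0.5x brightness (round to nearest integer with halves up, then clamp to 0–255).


Multiply each channel by 0.5, round half up, clamp to [0, 255]
R: 228×0.5 = 114
G: 53×0.5 = 26.5 → round → 27
B: 136×0.5 = 68
= RGB(114, 27, 68)


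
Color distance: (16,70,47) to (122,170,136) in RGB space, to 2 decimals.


d = √[(R₁-R₂)² + (G₁-G₂)² + (B₁-B₂)²]
d = √[(16-122)² + (70-170)² + (47-136)²]
d = √[11236 + 10000 + 7921]
d = √29157
d ≈ 170.75


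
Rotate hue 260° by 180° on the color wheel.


New hue = (H + rotation) mod 360
New hue = (260 + 180) mod 360
= 440 mod 360
= 80°


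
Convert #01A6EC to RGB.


01 → 1 (R)
A6 → 166 (G)
EC → 236 (B)
= RGB(1, 166, 236)


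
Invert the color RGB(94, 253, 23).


Invert: (255-R, 255-G, 255-B)
R: 255-94 = 161
G: 255-253 = 2
B: 255-23 = 232
= RGB(161, 2, 232)


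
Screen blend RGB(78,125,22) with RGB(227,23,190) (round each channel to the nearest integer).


Screen: C = 255 - (255-A)×(255-B)/255, rounded to nearest integer
R: 255 - (255-78)×(255-227)/255 = 255 - 4956/255 ≈ 255 - 19.435 = 235.565 → 236
G: 255 - (255-125)×(255-23)/255 = 255 - 30160/255 ≈ 255 - 118.275 = 136.725 → 137
B: 255 - (255-22)×(255-190)/255 = 255 - 15145/255 ≈ 255 - 59.392 = 195.608 → 196
= RGB(236, 137, 196)


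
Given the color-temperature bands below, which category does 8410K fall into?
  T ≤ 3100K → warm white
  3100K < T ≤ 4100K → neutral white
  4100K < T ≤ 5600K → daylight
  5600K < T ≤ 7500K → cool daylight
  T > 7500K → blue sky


Temperature: 8410K
8410K > 7500K → blue sky
Classification: blue sky


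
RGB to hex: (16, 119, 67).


R = 16 → 10 (hex)
G = 119 → 77 (hex)
B = 67 → 43 (hex)
Hex = #107743


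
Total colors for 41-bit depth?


Colors = 2^bits = 2^41
= 2,199,023,255,552 colors


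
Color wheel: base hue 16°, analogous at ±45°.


Base hue: 16°
Left analog: (16 - 45) mod 360 = 331°
Right analog: (16 + 45) mod 360 = 61°
Analogous hues = 331° and 61°
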